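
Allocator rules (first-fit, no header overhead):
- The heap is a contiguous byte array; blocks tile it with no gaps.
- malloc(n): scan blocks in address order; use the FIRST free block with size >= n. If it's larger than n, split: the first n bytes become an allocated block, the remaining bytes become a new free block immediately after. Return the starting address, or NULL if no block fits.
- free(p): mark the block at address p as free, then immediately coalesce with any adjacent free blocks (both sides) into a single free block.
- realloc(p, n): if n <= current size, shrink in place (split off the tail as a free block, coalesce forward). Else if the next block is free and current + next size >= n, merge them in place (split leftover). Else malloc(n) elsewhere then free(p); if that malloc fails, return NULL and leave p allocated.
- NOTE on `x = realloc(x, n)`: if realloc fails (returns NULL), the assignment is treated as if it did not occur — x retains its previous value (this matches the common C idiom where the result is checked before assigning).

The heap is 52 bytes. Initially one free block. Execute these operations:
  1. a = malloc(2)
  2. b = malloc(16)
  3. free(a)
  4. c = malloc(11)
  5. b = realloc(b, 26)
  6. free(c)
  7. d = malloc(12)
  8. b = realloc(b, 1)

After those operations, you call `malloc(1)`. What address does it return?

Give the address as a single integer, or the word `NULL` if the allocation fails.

Answer: 0

Derivation:
Op 1: a = malloc(2) -> a = 0; heap: [0-1 ALLOC][2-51 FREE]
Op 2: b = malloc(16) -> b = 2; heap: [0-1 ALLOC][2-17 ALLOC][18-51 FREE]
Op 3: free(a) -> (freed a); heap: [0-1 FREE][2-17 ALLOC][18-51 FREE]
Op 4: c = malloc(11) -> c = 18; heap: [0-1 FREE][2-17 ALLOC][18-28 ALLOC][29-51 FREE]
Op 5: b = realloc(b, 26) -> NULL (b unchanged); heap: [0-1 FREE][2-17 ALLOC][18-28 ALLOC][29-51 FREE]
Op 6: free(c) -> (freed c); heap: [0-1 FREE][2-17 ALLOC][18-51 FREE]
Op 7: d = malloc(12) -> d = 18; heap: [0-1 FREE][2-17 ALLOC][18-29 ALLOC][30-51 FREE]
Op 8: b = realloc(b, 1) -> b = 2; heap: [0-1 FREE][2-2 ALLOC][3-17 FREE][18-29 ALLOC][30-51 FREE]
malloc(1): first-fit scan over [0-1 FREE][2-2 ALLOC][3-17 FREE][18-29 ALLOC][30-51 FREE] -> 0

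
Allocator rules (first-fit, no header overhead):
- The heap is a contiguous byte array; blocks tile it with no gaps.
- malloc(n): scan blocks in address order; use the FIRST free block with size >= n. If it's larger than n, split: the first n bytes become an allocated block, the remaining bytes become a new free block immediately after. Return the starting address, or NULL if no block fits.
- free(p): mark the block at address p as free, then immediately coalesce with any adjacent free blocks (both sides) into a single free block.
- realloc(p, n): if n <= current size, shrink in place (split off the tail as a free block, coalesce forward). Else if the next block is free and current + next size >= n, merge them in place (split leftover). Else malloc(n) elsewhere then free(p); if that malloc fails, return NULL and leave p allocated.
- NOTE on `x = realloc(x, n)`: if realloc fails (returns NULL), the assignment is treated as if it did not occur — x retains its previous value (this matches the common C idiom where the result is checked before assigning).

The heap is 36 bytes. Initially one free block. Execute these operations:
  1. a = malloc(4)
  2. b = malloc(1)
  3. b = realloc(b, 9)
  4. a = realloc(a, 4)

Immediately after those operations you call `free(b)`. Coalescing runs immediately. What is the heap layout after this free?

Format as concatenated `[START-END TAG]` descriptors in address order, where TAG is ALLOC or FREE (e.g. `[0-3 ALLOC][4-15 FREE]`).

Answer: [0-3 ALLOC][4-35 FREE]

Derivation:
Op 1: a = malloc(4) -> a = 0; heap: [0-3 ALLOC][4-35 FREE]
Op 2: b = malloc(1) -> b = 4; heap: [0-3 ALLOC][4-4 ALLOC][5-35 FREE]
Op 3: b = realloc(b, 9) -> b = 4; heap: [0-3 ALLOC][4-12 ALLOC][13-35 FREE]
Op 4: a = realloc(a, 4) -> a = 0; heap: [0-3 ALLOC][4-12 ALLOC][13-35 FREE]
free(b): b = 4 -> block [4-12 ALLOC]; mark free, coalesce with adjacent free neighbors -> [0-3 ALLOC][4-35 FREE]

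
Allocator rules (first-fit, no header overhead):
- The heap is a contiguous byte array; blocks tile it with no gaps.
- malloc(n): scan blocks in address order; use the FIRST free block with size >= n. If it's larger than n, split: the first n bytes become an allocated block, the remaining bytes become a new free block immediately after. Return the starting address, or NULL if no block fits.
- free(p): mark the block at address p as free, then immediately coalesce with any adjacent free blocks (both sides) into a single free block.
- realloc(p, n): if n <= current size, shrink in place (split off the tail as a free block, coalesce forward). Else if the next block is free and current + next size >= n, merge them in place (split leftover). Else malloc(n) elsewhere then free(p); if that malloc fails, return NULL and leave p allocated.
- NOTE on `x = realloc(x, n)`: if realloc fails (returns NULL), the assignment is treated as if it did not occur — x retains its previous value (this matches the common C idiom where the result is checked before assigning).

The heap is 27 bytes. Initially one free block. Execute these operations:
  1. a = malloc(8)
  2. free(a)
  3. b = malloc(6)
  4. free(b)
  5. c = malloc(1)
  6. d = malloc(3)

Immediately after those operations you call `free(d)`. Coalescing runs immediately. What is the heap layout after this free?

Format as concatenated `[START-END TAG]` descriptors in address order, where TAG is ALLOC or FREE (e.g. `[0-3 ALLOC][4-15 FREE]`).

Op 1: a = malloc(8) -> a = 0; heap: [0-7 ALLOC][8-26 FREE]
Op 2: free(a) -> (freed a); heap: [0-26 FREE]
Op 3: b = malloc(6) -> b = 0; heap: [0-5 ALLOC][6-26 FREE]
Op 4: free(b) -> (freed b); heap: [0-26 FREE]
Op 5: c = malloc(1) -> c = 0; heap: [0-0 ALLOC][1-26 FREE]
Op 6: d = malloc(3) -> d = 1; heap: [0-0 ALLOC][1-3 ALLOC][4-26 FREE]
free(d): d = 1 -> block [1-3 ALLOC]; mark free, coalesce with adjacent free neighbors -> [0-0 ALLOC][1-26 FREE]

Answer: [0-0 ALLOC][1-26 FREE]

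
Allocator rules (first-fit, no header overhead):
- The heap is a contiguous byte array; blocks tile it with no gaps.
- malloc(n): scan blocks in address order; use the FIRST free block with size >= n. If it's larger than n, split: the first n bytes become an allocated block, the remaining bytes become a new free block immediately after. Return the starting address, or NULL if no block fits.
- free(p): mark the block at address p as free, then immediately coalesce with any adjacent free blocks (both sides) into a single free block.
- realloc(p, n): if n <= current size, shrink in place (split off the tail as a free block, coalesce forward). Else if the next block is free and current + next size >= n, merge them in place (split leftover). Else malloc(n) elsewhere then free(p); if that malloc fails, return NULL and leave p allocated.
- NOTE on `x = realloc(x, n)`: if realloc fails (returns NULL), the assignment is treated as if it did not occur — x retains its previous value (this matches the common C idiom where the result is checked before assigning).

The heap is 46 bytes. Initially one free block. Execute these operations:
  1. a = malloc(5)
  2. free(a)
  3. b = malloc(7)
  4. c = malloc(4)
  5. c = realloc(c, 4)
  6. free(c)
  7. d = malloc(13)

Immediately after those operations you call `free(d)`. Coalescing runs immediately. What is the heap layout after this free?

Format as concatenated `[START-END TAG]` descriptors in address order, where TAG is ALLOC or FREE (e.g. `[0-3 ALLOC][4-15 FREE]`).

Answer: [0-6 ALLOC][7-45 FREE]

Derivation:
Op 1: a = malloc(5) -> a = 0; heap: [0-4 ALLOC][5-45 FREE]
Op 2: free(a) -> (freed a); heap: [0-45 FREE]
Op 3: b = malloc(7) -> b = 0; heap: [0-6 ALLOC][7-45 FREE]
Op 4: c = malloc(4) -> c = 7; heap: [0-6 ALLOC][7-10 ALLOC][11-45 FREE]
Op 5: c = realloc(c, 4) -> c = 7; heap: [0-6 ALLOC][7-10 ALLOC][11-45 FREE]
Op 6: free(c) -> (freed c); heap: [0-6 ALLOC][7-45 FREE]
Op 7: d = malloc(13) -> d = 7; heap: [0-6 ALLOC][7-19 ALLOC][20-45 FREE]
free(d): d = 7 -> block [7-19 ALLOC]; mark free, coalesce with adjacent free neighbors -> [0-6 ALLOC][7-45 FREE]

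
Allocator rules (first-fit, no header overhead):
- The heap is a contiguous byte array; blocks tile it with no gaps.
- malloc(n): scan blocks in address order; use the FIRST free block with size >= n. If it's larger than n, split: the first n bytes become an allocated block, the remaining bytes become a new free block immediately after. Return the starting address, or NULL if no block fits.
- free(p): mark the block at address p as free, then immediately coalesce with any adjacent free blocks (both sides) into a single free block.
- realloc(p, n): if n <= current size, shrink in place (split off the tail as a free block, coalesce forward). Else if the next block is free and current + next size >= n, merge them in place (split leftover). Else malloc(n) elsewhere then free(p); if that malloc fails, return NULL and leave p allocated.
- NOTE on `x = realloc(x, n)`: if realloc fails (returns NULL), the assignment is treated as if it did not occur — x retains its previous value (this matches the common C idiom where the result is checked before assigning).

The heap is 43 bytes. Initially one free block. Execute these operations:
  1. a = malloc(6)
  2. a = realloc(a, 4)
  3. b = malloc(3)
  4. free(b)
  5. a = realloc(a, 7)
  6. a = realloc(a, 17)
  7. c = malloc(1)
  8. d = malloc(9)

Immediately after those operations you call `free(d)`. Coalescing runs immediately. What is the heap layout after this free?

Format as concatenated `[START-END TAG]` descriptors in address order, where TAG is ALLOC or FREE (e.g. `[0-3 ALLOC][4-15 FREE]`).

Answer: [0-16 ALLOC][17-17 ALLOC][18-42 FREE]

Derivation:
Op 1: a = malloc(6) -> a = 0; heap: [0-5 ALLOC][6-42 FREE]
Op 2: a = realloc(a, 4) -> a = 0; heap: [0-3 ALLOC][4-42 FREE]
Op 3: b = malloc(3) -> b = 4; heap: [0-3 ALLOC][4-6 ALLOC][7-42 FREE]
Op 4: free(b) -> (freed b); heap: [0-3 ALLOC][4-42 FREE]
Op 5: a = realloc(a, 7) -> a = 0; heap: [0-6 ALLOC][7-42 FREE]
Op 6: a = realloc(a, 17) -> a = 0; heap: [0-16 ALLOC][17-42 FREE]
Op 7: c = malloc(1) -> c = 17; heap: [0-16 ALLOC][17-17 ALLOC][18-42 FREE]
Op 8: d = malloc(9) -> d = 18; heap: [0-16 ALLOC][17-17 ALLOC][18-26 ALLOC][27-42 FREE]
free(d): d = 18 -> block [18-26 ALLOC]; mark free, coalesce with adjacent free neighbors -> [0-16 ALLOC][17-17 ALLOC][18-42 FREE]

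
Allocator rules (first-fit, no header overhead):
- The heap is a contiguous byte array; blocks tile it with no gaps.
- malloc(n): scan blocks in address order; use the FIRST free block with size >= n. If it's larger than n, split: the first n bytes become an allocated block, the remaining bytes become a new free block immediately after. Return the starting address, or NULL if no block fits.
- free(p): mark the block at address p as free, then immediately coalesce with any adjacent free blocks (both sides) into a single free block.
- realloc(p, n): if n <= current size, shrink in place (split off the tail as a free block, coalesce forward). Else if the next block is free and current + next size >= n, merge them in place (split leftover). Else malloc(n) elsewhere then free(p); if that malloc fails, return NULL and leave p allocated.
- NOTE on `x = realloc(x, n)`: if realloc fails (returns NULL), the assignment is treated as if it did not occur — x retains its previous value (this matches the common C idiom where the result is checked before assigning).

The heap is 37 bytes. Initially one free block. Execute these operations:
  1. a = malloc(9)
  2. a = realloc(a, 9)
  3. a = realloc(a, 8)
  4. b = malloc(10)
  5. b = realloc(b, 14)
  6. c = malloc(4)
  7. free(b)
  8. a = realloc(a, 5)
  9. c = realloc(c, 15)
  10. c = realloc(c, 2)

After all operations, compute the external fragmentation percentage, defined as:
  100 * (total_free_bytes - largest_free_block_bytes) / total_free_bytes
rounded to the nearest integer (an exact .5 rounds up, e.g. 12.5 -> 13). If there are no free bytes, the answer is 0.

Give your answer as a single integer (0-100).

Answer: 43

Derivation:
Op 1: a = malloc(9) -> a = 0; heap: [0-8 ALLOC][9-36 FREE]
Op 2: a = realloc(a, 9) -> a = 0; heap: [0-8 ALLOC][9-36 FREE]
Op 3: a = realloc(a, 8) -> a = 0; heap: [0-7 ALLOC][8-36 FREE]
Op 4: b = malloc(10) -> b = 8; heap: [0-7 ALLOC][8-17 ALLOC][18-36 FREE]
Op 5: b = realloc(b, 14) -> b = 8; heap: [0-7 ALLOC][8-21 ALLOC][22-36 FREE]
Op 6: c = malloc(4) -> c = 22; heap: [0-7 ALLOC][8-21 ALLOC][22-25 ALLOC][26-36 FREE]
Op 7: free(b) -> (freed b); heap: [0-7 ALLOC][8-21 FREE][22-25 ALLOC][26-36 FREE]
Op 8: a = realloc(a, 5) -> a = 0; heap: [0-4 ALLOC][5-21 FREE][22-25 ALLOC][26-36 FREE]
Op 9: c = realloc(c, 15) -> c = 22; heap: [0-4 ALLOC][5-21 FREE][22-36 ALLOC]
Op 10: c = realloc(c, 2) -> c = 22; heap: [0-4 ALLOC][5-21 FREE][22-23 ALLOC][24-36 FREE]
Free blocks: [17 13] total_free=30 largest=17 -> 100*(30-17)/30 = 1300/30 ≈ 43.333 -> rounds to 43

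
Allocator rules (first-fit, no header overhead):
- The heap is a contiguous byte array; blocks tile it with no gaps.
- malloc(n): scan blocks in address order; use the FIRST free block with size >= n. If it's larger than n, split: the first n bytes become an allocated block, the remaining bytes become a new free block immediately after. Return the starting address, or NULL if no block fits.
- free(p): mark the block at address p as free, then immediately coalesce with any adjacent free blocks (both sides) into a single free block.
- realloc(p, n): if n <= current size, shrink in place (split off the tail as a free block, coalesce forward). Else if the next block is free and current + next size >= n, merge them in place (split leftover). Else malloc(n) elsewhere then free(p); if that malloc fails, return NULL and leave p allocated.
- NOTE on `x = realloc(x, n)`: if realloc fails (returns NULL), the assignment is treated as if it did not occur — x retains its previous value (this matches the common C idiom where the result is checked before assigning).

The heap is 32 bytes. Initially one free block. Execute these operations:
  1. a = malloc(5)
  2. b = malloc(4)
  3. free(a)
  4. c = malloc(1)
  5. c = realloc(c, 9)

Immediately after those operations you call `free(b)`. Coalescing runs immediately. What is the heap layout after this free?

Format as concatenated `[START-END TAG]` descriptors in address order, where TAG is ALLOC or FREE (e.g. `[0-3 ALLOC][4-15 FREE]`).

Op 1: a = malloc(5) -> a = 0; heap: [0-4 ALLOC][5-31 FREE]
Op 2: b = malloc(4) -> b = 5; heap: [0-4 ALLOC][5-8 ALLOC][9-31 FREE]
Op 3: free(a) -> (freed a); heap: [0-4 FREE][5-8 ALLOC][9-31 FREE]
Op 4: c = malloc(1) -> c = 0; heap: [0-0 ALLOC][1-4 FREE][5-8 ALLOC][9-31 FREE]
Op 5: c = realloc(c, 9) -> c = 9; heap: [0-4 FREE][5-8 ALLOC][9-17 ALLOC][18-31 FREE]
free(b): b = 5 -> block [5-8 ALLOC]; mark free, coalesce with adjacent free neighbors -> [0-8 FREE][9-17 ALLOC][18-31 FREE]

Answer: [0-8 FREE][9-17 ALLOC][18-31 FREE]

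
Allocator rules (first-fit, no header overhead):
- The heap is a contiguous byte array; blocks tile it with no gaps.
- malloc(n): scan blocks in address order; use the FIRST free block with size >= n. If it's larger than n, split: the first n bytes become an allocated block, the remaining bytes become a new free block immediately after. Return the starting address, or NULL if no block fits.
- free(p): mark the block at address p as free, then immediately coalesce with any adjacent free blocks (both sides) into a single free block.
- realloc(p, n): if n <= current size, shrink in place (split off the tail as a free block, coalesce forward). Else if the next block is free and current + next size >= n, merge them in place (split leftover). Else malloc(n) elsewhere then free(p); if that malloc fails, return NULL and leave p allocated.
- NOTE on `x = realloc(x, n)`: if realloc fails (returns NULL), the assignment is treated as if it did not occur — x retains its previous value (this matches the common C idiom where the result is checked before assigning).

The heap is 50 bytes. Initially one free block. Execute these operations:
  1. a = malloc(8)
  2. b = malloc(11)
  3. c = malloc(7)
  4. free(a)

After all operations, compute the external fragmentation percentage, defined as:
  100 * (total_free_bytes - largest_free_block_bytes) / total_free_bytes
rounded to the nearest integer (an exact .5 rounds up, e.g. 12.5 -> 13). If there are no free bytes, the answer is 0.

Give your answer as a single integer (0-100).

Op 1: a = malloc(8) -> a = 0; heap: [0-7 ALLOC][8-49 FREE]
Op 2: b = malloc(11) -> b = 8; heap: [0-7 ALLOC][8-18 ALLOC][19-49 FREE]
Op 3: c = malloc(7) -> c = 19; heap: [0-7 ALLOC][8-18 ALLOC][19-25 ALLOC][26-49 FREE]
Op 4: free(a) -> (freed a); heap: [0-7 FREE][8-18 ALLOC][19-25 ALLOC][26-49 FREE]
Free blocks: [8 24] total_free=32 largest=24 -> 100*(32-24)/32 = 800/32 = 25

Answer: 25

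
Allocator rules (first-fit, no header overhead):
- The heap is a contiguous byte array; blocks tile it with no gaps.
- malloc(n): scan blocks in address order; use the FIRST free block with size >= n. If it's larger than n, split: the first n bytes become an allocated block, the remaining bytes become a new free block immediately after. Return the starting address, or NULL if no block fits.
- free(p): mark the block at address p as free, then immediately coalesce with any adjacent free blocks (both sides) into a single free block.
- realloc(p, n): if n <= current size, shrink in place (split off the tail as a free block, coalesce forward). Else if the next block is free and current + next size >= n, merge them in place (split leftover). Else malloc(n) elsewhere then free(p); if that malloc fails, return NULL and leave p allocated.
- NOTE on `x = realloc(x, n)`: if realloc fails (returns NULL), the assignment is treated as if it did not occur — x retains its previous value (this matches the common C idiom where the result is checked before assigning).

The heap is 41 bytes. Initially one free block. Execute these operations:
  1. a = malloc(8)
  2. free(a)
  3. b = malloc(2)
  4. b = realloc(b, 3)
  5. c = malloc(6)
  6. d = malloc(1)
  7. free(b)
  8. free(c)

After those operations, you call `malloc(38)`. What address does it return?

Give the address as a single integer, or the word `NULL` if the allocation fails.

Answer: NULL

Derivation:
Op 1: a = malloc(8) -> a = 0; heap: [0-7 ALLOC][8-40 FREE]
Op 2: free(a) -> (freed a); heap: [0-40 FREE]
Op 3: b = malloc(2) -> b = 0; heap: [0-1 ALLOC][2-40 FREE]
Op 4: b = realloc(b, 3) -> b = 0; heap: [0-2 ALLOC][3-40 FREE]
Op 5: c = malloc(6) -> c = 3; heap: [0-2 ALLOC][3-8 ALLOC][9-40 FREE]
Op 6: d = malloc(1) -> d = 9; heap: [0-2 ALLOC][3-8 ALLOC][9-9 ALLOC][10-40 FREE]
Op 7: free(b) -> (freed b); heap: [0-2 FREE][3-8 ALLOC][9-9 ALLOC][10-40 FREE]
Op 8: free(c) -> (freed c); heap: [0-8 FREE][9-9 ALLOC][10-40 FREE]
malloc(38): first-fit scan over [0-8 FREE][9-9 ALLOC][10-40 FREE] -> NULL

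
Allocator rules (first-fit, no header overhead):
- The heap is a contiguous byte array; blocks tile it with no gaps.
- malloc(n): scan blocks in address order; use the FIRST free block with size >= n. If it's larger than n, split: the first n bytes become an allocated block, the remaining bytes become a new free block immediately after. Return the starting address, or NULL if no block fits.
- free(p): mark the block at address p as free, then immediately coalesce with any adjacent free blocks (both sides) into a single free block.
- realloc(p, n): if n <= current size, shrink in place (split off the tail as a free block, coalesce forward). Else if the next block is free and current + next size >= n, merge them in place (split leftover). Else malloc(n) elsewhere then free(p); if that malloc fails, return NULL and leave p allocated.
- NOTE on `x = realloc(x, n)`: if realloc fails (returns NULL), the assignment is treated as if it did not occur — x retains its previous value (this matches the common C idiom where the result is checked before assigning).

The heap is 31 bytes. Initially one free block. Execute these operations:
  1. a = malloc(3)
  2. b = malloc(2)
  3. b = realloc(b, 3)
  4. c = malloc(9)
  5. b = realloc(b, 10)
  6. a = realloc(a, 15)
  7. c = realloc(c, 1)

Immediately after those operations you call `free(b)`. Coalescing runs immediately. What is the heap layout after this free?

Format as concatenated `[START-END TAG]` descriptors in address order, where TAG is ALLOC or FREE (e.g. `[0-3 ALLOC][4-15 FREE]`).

Answer: [0-2 ALLOC][3-5 FREE][6-6 ALLOC][7-30 FREE]

Derivation:
Op 1: a = malloc(3) -> a = 0; heap: [0-2 ALLOC][3-30 FREE]
Op 2: b = malloc(2) -> b = 3; heap: [0-2 ALLOC][3-4 ALLOC][5-30 FREE]
Op 3: b = realloc(b, 3) -> b = 3; heap: [0-2 ALLOC][3-5 ALLOC][6-30 FREE]
Op 4: c = malloc(9) -> c = 6; heap: [0-2 ALLOC][3-5 ALLOC][6-14 ALLOC][15-30 FREE]
Op 5: b = realloc(b, 10) -> b = 15; heap: [0-2 ALLOC][3-5 FREE][6-14 ALLOC][15-24 ALLOC][25-30 FREE]
Op 6: a = realloc(a, 15) -> NULL (a unchanged); heap: [0-2 ALLOC][3-5 FREE][6-14 ALLOC][15-24 ALLOC][25-30 FREE]
Op 7: c = realloc(c, 1) -> c = 6; heap: [0-2 ALLOC][3-5 FREE][6-6 ALLOC][7-14 FREE][15-24 ALLOC][25-30 FREE]
free(b): b = 15 -> block [15-24 ALLOC]; mark free, coalesce with adjacent free neighbors -> [0-2 ALLOC][3-5 FREE][6-6 ALLOC][7-30 FREE]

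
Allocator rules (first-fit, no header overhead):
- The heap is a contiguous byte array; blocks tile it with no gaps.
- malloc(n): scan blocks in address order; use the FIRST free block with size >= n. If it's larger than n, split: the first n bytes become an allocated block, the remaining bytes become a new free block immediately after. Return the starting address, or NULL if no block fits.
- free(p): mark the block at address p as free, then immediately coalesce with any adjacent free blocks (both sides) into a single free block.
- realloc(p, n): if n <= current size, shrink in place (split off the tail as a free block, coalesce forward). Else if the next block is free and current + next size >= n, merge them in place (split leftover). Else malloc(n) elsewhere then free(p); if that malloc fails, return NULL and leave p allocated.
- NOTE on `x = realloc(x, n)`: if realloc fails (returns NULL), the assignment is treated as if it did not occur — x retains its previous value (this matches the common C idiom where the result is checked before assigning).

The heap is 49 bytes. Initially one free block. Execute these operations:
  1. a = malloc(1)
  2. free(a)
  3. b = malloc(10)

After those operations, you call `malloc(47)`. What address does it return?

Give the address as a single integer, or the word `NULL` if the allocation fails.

Answer: NULL

Derivation:
Op 1: a = malloc(1) -> a = 0; heap: [0-0 ALLOC][1-48 FREE]
Op 2: free(a) -> (freed a); heap: [0-48 FREE]
Op 3: b = malloc(10) -> b = 0; heap: [0-9 ALLOC][10-48 FREE]
malloc(47): first-fit scan over [0-9 ALLOC][10-48 FREE] -> NULL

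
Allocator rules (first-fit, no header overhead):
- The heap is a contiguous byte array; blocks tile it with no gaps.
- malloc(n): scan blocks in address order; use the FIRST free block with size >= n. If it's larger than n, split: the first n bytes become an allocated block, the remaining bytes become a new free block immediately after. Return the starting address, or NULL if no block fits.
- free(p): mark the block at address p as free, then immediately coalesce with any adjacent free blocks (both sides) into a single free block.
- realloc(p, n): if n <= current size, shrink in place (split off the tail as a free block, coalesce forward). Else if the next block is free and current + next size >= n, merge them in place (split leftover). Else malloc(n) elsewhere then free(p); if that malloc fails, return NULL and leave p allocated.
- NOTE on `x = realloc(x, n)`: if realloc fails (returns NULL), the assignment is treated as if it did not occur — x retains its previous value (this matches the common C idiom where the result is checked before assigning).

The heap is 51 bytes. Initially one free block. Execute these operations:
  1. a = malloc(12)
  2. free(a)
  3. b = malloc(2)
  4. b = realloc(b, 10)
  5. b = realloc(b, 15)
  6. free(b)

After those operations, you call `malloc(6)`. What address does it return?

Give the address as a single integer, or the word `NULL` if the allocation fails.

Op 1: a = malloc(12) -> a = 0; heap: [0-11 ALLOC][12-50 FREE]
Op 2: free(a) -> (freed a); heap: [0-50 FREE]
Op 3: b = malloc(2) -> b = 0; heap: [0-1 ALLOC][2-50 FREE]
Op 4: b = realloc(b, 10) -> b = 0; heap: [0-9 ALLOC][10-50 FREE]
Op 5: b = realloc(b, 15) -> b = 0; heap: [0-14 ALLOC][15-50 FREE]
Op 6: free(b) -> (freed b); heap: [0-50 FREE]
malloc(6): first-fit scan over [0-50 FREE] -> 0

Answer: 0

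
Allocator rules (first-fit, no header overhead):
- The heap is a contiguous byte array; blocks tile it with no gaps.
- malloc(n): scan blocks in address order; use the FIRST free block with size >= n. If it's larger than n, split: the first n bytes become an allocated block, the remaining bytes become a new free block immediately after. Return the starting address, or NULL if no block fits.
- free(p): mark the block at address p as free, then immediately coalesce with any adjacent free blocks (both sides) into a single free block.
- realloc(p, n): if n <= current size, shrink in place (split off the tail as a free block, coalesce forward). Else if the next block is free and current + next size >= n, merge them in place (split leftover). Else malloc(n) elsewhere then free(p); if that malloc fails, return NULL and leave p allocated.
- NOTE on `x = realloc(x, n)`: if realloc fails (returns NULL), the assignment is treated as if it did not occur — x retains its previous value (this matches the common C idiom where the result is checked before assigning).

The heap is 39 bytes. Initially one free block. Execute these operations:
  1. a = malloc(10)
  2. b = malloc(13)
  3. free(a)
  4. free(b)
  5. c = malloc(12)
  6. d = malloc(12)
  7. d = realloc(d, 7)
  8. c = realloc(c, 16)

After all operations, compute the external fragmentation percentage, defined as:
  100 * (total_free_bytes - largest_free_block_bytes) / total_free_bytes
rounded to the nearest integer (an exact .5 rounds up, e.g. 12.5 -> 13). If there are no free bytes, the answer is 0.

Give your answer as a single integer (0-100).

Op 1: a = malloc(10) -> a = 0; heap: [0-9 ALLOC][10-38 FREE]
Op 2: b = malloc(13) -> b = 10; heap: [0-9 ALLOC][10-22 ALLOC][23-38 FREE]
Op 3: free(a) -> (freed a); heap: [0-9 FREE][10-22 ALLOC][23-38 FREE]
Op 4: free(b) -> (freed b); heap: [0-38 FREE]
Op 5: c = malloc(12) -> c = 0; heap: [0-11 ALLOC][12-38 FREE]
Op 6: d = malloc(12) -> d = 12; heap: [0-11 ALLOC][12-23 ALLOC][24-38 FREE]
Op 7: d = realloc(d, 7) -> d = 12; heap: [0-11 ALLOC][12-18 ALLOC][19-38 FREE]
Op 8: c = realloc(c, 16) -> c = 19; heap: [0-11 FREE][12-18 ALLOC][19-34 ALLOC][35-38 FREE]
Free blocks: [12 4] total_free=16 largest=12 -> 100*(16-12)/16 = 400/16 = 25

Answer: 25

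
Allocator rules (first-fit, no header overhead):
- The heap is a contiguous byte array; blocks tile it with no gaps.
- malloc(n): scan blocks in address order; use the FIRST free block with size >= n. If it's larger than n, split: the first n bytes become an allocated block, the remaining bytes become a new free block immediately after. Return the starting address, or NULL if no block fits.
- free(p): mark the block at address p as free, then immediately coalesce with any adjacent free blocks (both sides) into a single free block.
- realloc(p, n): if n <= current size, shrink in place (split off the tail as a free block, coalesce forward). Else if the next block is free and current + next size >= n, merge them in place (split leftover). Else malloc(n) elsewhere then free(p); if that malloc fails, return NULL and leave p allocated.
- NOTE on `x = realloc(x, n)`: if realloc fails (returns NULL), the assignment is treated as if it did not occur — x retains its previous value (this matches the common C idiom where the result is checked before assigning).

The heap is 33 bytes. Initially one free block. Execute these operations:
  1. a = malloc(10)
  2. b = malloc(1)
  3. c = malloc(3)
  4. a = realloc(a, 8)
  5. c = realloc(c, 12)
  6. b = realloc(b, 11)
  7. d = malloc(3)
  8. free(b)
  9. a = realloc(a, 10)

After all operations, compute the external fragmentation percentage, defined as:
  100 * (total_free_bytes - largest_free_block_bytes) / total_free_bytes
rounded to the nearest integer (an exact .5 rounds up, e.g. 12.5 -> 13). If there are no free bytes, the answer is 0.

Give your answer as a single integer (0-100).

Answer: 13

Derivation:
Op 1: a = malloc(10) -> a = 0; heap: [0-9 ALLOC][10-32 FREE]
Op 2: b = malloc(1) -> b = 10; heap: [0-9 ALLOC][10-10 ALLOC][11-32 FREE]
Op 3: c = malloc(3) -> c = 11; heap: [0-9 ALLOC][10-10 ALLOC][11-13 ALLOC][14-32 FREE]
Op 4: a = realloc(a, 8) -> a = 0; heap: [0-7 ALLOC][8-9 FREE][10-10 ALLOC][11-13 ALLOC][14-32 FREE]
Op 5: c = realloc(c, 12) -> c = 11; heap: [0-7 ALLOC][8-9 FREE][10-10 ALLOC][11-22 ALLOC][23-32 FREE]
Op 6: b = realloc(b, 11) -> NULL (b unchanged); heap: [0-7 ALLOC][8-9 FREE][10-10 ALLOC][11-22 ALLOC][23-32 FREE]
Op 7: d = malloc(3) -> d = 23; heap: [0-7 ALLOC][8-9 FREE][10-10 ALLOC][11-22 ALLOC][23-25 ALLOC][26-32 FREE]
Op 8: free(b) -> (freed b); heap: [0-7 ALLOC][8-10 FREE][11-22 ALLOC][23-25 ALLOC][26-32 FREE]
Op 9: a = realloc(a, 10) -> a = 0; heap: [0-9 ALLOC][10-10 FREE][11-22 ALLOC][23-25 ALLOC][26-32 FREE]
Free blocks: [1 7] total_free=8 largest=7 -> 100*(8-7)/8 = 100/8 = 12.5 -> rounds to 13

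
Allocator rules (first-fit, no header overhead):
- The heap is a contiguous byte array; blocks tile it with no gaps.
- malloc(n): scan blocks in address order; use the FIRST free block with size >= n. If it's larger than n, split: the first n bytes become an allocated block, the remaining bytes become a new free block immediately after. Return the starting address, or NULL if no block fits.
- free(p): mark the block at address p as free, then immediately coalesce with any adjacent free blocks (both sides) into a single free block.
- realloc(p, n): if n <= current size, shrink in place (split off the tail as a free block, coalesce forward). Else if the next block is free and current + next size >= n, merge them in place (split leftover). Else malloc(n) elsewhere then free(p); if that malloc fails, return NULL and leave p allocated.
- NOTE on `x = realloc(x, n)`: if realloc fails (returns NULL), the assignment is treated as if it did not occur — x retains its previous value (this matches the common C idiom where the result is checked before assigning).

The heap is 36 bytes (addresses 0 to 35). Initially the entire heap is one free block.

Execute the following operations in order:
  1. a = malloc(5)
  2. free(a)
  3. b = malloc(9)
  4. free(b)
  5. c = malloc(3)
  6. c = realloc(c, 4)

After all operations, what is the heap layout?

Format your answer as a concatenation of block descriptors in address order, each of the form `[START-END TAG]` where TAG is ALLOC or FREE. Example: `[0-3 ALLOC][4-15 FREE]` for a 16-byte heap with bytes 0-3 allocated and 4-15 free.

Op 1: a = malloc(5) -> a = 0; heap: [0-4 ALLOC][5-35 FREE]
Op 2: free(a) -> (freed a); heap: [0-35 FREE]
Op 3: b = malloc(9) -> b = 0; heap: [0-8 ALLOC][9-35 FREE]
Op 4: free(b) -> (freed b); heap: [0-35 FREE]
Op 5: c = malloc(3) -> c = 0; heap: [0-2 ALLOC][3-35 FREE]
Op 6: c = realloc(c, 4) -> c = 0; heap: [0-3 ALLOC][4-35 FREE]

Answer: [0-3 ALLOC][4-35 FREE]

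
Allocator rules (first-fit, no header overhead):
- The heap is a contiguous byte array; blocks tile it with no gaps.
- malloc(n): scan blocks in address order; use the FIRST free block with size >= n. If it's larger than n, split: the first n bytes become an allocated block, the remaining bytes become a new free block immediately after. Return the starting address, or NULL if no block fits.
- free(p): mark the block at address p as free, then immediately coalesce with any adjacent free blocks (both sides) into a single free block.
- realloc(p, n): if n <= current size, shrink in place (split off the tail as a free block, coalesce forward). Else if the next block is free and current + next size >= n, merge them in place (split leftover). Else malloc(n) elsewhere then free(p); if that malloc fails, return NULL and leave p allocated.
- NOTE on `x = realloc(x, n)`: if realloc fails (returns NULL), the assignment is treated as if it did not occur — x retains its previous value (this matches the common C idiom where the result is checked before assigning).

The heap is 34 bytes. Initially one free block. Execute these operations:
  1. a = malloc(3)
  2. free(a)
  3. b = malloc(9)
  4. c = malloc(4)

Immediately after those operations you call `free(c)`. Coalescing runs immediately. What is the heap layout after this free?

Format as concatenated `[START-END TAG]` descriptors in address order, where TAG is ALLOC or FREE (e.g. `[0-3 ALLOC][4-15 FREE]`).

Op 1: a = malloc(3) -> a = 0; heap: [0-2 ALLOC][3-33 FREE]
Op 2: free(a) -> (freed a); heap: [0-33 FREE]
Op 3: b = malloc(9) -> b = 0; heap: [0-8 ALLOC][9-33 FREE]
Op 4: c = malloc(4) -> c = 9; heap: [0-8 ALLOC][9-12 ALLOC][13-33 FREE]
free(c): c = 9 -> block [9-12 ALLOC]; mark free, coalesce with adjacent free neighbors -> [0-8 ALLOC][9-33 FREE]

Answer: [0-8 ALLOC][9-33 FREE]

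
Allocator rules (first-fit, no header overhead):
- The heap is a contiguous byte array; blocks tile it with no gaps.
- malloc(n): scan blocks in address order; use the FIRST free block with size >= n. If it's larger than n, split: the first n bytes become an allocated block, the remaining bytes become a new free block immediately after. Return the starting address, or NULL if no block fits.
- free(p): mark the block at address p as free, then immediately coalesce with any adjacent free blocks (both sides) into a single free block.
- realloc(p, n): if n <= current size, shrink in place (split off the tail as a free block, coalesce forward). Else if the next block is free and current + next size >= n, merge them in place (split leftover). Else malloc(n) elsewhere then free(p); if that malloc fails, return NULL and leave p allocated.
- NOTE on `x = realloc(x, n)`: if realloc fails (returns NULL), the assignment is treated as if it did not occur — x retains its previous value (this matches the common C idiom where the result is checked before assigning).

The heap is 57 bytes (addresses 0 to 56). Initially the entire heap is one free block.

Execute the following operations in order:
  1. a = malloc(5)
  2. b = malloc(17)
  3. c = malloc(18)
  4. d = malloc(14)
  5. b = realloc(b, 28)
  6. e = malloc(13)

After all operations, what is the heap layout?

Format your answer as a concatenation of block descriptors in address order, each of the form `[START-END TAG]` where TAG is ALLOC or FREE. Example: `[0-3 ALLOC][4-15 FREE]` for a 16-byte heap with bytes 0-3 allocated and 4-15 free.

Op 1: a = malloc(5) -> a = 0; heap: [0-4 ALLOC][5-56 FREE]
Op 2: b = malloc(17) -> b = 5; heap: [0-4 ALLOC][5-21 ALLOC][22-56 FREE]
Op 3: c = malloc(18) -> c = 22; heap: [0-4 ALLOC][5-21 ALLOC][22-39 ALLOC][40-56 FREE]
Op 4: d = malloc(14) -> d = 40; heap: [0-4 ALLOC][5-21 ALLOC][22-39 ALLOC][40-53 ALLOC][54-56 FREE]
Op 5: b = realloc(b, 28) -> NULL (b unchanged); heap: [0-4 ALLOC][5-21 ALLOC][22-39 ALLOC][40-53 ALLOC][54-56 FREE]
Op 6: e = malloc(13) -> e = NULL; heap: [0-4 ALLOC][5-21 ALLOC][22-39 ALLOC][40-53 ALLOC][54-56 FREE]

Answer: [0-4 ALLOC][5-21 ALLOC][22-39 ALLOC][40-53 ALLOC][54-56 FREE]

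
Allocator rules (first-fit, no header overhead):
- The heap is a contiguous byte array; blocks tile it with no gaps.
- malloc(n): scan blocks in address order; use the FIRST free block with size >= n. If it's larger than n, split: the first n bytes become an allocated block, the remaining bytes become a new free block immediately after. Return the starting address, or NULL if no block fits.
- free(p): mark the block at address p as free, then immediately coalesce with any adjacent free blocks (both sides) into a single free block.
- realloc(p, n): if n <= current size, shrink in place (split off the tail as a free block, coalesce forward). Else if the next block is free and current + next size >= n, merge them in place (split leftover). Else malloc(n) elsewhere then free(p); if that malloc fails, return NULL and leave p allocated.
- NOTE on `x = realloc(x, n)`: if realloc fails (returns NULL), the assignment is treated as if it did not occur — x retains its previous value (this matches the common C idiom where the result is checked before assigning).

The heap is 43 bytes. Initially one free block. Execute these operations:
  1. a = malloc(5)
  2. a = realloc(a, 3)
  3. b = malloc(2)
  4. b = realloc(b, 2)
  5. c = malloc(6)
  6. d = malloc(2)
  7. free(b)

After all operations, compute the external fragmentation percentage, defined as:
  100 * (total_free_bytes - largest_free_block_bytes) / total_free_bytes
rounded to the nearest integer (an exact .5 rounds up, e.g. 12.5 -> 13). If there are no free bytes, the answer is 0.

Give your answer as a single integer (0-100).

Op 1: a = malloc(5) -> a = 0; heap: [0-4 ALLOC][5-42 FREE]
Op 2: a = realloc(a, 3) -> a = 0; heap: [0-2 ALLOC][3-42 FREE]
Op 3: b = malloc(2) -> b = 3; heap: [0-2 ALLOC][3-4 ALLOC][5-42 FREE]
Op 4: b = realloc(b, 2) -> b = 3; heap: [0-2 ALLOC][3-4 ALLOC][5-42 FREE]
Op 5: c = malloc(6) -> c = 5; heap: [0-2 ALLOC][3-4 ALLOC][5-10 ALLOC][11-42 FREE]
Op 6: d = malloc(2) -> d = 11; heap: [0-2 ALLOC][3-4 ALLOC][5-10 ALLOC][11-12 ALLOC][13-42 FREE]
Op 7: free(b) -> (freed b); heap: [0-2 ALLOC][3-4 FREE][5-10 ALLOC][11-12 ALLOC][13-42 FREE]
Free blocks: [2 30] total_free=32 largest=30 -> 100*(32-30)/32 = 200/32 = 6.25 -> rounds to 6

Answer: 6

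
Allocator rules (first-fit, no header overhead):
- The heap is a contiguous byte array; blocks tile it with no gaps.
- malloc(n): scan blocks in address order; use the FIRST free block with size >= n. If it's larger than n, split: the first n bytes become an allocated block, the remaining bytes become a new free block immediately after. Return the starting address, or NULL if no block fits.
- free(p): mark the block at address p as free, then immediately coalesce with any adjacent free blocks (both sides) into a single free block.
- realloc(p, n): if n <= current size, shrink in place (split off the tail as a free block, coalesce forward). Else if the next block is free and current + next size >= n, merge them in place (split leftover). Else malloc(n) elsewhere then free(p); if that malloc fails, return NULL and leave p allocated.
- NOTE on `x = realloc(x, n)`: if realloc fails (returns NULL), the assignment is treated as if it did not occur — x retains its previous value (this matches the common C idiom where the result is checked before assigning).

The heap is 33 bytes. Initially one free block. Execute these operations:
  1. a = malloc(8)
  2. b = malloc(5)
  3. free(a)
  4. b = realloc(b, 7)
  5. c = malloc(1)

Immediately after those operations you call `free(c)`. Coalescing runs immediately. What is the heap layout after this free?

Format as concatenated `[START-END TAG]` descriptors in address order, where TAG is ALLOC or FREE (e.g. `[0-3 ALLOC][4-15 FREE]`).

Op 1: a = malloc(8) -> a = 0; heap: [0-7 ALLOC][8-32 FREE]
Op 2: b = malloc(5) -> b = 8; heap: [0-7 ALLOC][8-12 ALLOC][13-32 FREE]
Op 3: free(a) -> (freed a); heap: [0-7 FREE][8-12 ALLOC][13-32 FREE]
Op 4: b = realloc(b, 7) -> b = 8; heap: [0-7 FREE][8-14 ALLOC][15-32 FREE]
Op 5: c = malloc(1) -> c = 0; heap: [0-0 ALLOC][1-7 FREE][8-14 ALLOC][15-32 FREE]
free(c): c = 0 -> block [0-0 ALLOC]; mark free, coalesce with adjacent free neighbors -> [0-7 FREE][8-14 ALLOC][15-32 FREE]

Answer: [0-7 FREE][8-14 ALLOC][15-32 FREE]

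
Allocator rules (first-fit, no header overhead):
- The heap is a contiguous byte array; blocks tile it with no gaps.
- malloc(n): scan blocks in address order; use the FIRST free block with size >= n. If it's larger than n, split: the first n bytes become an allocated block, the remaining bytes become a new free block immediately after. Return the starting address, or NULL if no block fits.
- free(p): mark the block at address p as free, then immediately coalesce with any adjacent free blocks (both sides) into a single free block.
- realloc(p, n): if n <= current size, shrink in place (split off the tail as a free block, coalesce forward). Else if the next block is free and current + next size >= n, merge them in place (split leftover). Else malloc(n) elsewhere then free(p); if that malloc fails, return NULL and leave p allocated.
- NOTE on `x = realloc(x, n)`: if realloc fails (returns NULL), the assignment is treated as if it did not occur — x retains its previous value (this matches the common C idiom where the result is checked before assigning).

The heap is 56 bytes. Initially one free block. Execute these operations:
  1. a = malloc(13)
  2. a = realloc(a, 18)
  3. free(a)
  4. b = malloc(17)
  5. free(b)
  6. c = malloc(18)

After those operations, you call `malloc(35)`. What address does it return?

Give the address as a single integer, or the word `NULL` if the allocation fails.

Op 1: a = malloc(13) -> a = 0; heap: [0-12 ALLOC][13-55 FREE]
Op 2: a = realloc(a, 18) -> a = 0; heap: [0-17 ALLOC][18-55 FREE]
Op 3: free(a) -> (freed a); heap: [0-55 FREE]
Op 4: b = malloc(17) -> b = 0; heap: [0-16 ALLOC][17-55 FREE]
Op 5: free(b) -> (freed b); heap: [0-55 FREE]
Op 6: c = malloc(18) -> c = 0; heap: [0-17 ALLOC][18-55 FREE]
malloc(35): first-fit scan over [0-17 ALLOC][18-55 FREE] -> 18

Answer: 18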